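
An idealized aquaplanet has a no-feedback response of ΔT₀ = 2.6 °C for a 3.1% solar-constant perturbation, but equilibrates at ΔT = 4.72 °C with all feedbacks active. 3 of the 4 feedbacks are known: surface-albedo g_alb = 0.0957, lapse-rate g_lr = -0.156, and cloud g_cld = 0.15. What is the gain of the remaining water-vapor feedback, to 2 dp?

Amplification A = ΔT/ΔT₀ = 4.72/2.6 = 1.815.
Total gain g = 1 − 1/A = 1 − 1/1.815 = 0.449.
Known gains sum to 0.0957 − 0.156 + 0.15 = 0.0897.
g_wv = 0.449 − 0.0897 = 0.36.

0.36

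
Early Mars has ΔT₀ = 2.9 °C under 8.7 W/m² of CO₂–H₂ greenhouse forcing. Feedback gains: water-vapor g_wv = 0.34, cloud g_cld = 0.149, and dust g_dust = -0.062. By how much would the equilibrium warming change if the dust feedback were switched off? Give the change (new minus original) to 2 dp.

0.61 °C

Original: g = 0.427, ΔT = 2.9/(1−0.427) = 5.0611 °C.
Without dust: g' = 0.489, ΔT' = 2.9/(1−0.489) = 5.6751 °C.
Change = 5.6751 − 5.0611 = 0.61 °C.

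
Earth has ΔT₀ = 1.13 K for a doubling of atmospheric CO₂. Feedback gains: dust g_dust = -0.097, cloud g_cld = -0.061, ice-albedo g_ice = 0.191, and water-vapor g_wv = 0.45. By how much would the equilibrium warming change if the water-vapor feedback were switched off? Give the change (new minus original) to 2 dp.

-1.02 K

Original: g = 0.483, ΔT = 1.13/(1−0.483) = 2.1857 K.
Without water-vapor: g' = 0.033, ΔT' = 1.13/(1−0.033) = 1.1686 K.
Change = 1.1686 − 2.1857 = -1.02 K.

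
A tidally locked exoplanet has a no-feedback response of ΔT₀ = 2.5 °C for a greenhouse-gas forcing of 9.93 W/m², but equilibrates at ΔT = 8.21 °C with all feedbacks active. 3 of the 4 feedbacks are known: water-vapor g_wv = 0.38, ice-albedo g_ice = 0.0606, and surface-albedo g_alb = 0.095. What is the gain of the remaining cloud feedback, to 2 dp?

Amplification A = ΔT/ΔT₀ = 8.21/2.5 = 3.284.
Total gain g = 1 − 1/A = 1 − 1/3.284 = 0.6955.
Known gains sum to 0.38 + 0.0606 + 0.095 = 0.5356.
g_cld = 0.6955 − 0.5356 = 0.16.

0.16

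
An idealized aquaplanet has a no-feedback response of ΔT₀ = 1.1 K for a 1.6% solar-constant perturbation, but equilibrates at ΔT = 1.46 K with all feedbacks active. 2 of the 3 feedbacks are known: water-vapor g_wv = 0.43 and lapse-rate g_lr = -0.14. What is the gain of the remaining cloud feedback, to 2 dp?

-0.04

Amplification A = ΔT/ΔT₀ = 1.46/1.1 = 1.327.
Total gain g = 1 − 1/A = 1 − 1/1.327 = 0.2464.
Known gains sum to 0.43 − 0.14 = 0.29.
g_cld = 0.2464 − 0.29 = -0.04.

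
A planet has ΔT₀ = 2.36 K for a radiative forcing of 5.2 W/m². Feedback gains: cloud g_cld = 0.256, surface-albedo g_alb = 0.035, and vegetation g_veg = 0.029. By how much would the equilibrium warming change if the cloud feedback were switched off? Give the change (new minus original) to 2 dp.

Original: g = 0.32, ΔT = 2.36/(1−0.32) = 3.4706 K.
Without cloud: g' = 0.064, ΔT' = 2.36/(1−0.064) = 2.5214 K.
Change = 2.5214 − 3.4706 = -0.95 K.

-0.95 K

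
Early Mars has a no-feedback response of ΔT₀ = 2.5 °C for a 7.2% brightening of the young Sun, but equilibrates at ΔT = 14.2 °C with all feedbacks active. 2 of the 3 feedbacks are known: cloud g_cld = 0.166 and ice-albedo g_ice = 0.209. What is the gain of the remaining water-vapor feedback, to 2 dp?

0.45

Amplification A = ΔT/ΔT₀ = 14.2/2.5 = 5.68.
Total gain g = 1 − 1/A = 1 − 1/5.68 = 0.8239.
Known gains sum to 0.166 + 0.209 = 0.375.
g_wv = 0.8239 − 0.375 = 0.45.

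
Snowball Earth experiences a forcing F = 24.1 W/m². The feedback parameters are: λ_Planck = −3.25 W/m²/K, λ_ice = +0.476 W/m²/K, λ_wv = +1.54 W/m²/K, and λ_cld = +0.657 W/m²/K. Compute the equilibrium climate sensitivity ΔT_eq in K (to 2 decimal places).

Net feedback parameter λ = (−3.25) + (+0.476) + (+1.54) + (+0.657) = -0.577 W/m²/K.
ΔT = −F/λ = −24.1/(-0.577) = 41.77 K.

41.77 K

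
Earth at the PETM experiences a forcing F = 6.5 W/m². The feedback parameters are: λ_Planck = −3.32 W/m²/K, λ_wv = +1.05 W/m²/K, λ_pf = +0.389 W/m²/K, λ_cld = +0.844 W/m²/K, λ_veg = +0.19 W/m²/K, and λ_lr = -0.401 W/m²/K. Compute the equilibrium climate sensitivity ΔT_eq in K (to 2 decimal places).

Net feedback parameter λ = (−3.32) + (+1.05) + (+0.389) + (+0.844) + (+0.19) + (-0.401) = -1.248 W/m²/K.
ΔT = −F/λ = −6.5/(-1.248) = 5.21 K.

5.21 K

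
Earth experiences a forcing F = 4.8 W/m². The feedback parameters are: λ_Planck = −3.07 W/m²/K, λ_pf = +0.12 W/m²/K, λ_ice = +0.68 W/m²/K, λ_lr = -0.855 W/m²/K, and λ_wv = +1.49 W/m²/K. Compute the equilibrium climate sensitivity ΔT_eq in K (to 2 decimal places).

Net feedback parameter λ = (−3.07) + (+0.12) + (+0.68) + (-0.855) + (+1.49) = -1.635 W/m²/K.
ΔT = −F/λ = −4.8/(-1.635) = 2.94 K.

2.94 K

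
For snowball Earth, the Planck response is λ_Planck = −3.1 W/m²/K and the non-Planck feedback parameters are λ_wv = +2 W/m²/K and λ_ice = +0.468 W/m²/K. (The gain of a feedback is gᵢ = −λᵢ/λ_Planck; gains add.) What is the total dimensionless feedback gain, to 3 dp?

0.796

Convert to gains: g_wv = 2/3.1 = 0.6452; g_ice = 0.468/3.1 = 0.151.
Total gain g = 0.7962.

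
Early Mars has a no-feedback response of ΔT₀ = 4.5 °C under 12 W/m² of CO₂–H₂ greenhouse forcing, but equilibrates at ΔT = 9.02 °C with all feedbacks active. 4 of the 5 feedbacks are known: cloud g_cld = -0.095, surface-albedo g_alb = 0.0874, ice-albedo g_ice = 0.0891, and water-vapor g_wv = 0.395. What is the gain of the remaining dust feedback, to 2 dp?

Amplification A = ΔT/ΔT₀ = 9.02/4.5 = 2.004.
Total gain g = 1 − 1/A = 1 − 1/2.004 = 0.501.
Known gains sum to -0.095 + 0.0874 + 0.0891 + 0.395 = 0.4765.
g_dust = 0.501 − 0.4765 = 0.02.

0.02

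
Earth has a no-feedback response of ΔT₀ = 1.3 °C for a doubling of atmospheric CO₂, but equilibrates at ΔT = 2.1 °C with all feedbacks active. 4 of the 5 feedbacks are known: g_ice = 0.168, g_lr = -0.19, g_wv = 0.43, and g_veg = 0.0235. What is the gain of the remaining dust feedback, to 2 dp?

-0.05

Amplification A = ΔT/ΔT₀ = 2.1/1.3 = 1.615.
Total gain g = 1 − 1/A = 1 − 1/1.615 = 0.3808.
Known gains sum to 0.168 − 0.19 + 0.43 + 0.0235 = 0.4315.
g_dust = 0.3808 − 0.4315 = -0.05.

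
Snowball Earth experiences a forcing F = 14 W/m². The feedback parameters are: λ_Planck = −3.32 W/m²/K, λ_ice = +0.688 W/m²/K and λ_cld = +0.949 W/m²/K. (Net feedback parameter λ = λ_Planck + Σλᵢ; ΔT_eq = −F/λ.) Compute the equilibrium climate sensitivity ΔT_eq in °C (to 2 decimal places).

8.32 °C

Net feedback parameter λ = (−3.32) + (+0.688) + (+0.949) = -1.683 W/m²/K.
ΔT = −F/λ = −14/(-1.683) = 8.32 °C.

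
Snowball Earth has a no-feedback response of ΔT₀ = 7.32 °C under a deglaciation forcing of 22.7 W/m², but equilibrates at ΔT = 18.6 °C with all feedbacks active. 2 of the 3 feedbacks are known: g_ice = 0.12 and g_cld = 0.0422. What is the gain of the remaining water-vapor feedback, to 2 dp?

0.44

Amplification A = ΔT/ΔT₀ = 18.6/7.32 = 2.541.
Total gain g = 1 − 1/A = 1 − 1/2.541 = 0.6065.
Known gains sum to 0.12 + 0.0422 = 0.1622.
g_wv = 0.6065 − 0.1622 = 0.44.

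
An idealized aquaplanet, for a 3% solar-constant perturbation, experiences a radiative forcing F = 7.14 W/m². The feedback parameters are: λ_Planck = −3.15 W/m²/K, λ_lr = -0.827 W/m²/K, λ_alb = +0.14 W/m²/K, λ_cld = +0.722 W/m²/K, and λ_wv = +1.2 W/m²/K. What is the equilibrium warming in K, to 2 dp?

3.73 K

Net feedback parameter λ = (−3.15) + (-0.827) + (+0.14) + (+0.722) + (+1.2) = -1.915 W/m²/K.
ΔT = −F/λ = −7.14/(-1.915) = 3.73 K.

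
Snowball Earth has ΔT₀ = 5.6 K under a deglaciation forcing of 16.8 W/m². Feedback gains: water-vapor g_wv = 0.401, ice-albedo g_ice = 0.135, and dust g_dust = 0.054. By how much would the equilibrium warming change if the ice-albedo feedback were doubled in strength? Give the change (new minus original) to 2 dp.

6.71 K

Original: g = 0.59, ΔT = 5.6/(1−0.59) = 13.6585 K.
With doubled ice-albedo: g' = 0.725, ΔT' = 5.6/(1−0.725) = 20.3636 K.
Change = 20.3636 − 13.6585 = 6.71 K.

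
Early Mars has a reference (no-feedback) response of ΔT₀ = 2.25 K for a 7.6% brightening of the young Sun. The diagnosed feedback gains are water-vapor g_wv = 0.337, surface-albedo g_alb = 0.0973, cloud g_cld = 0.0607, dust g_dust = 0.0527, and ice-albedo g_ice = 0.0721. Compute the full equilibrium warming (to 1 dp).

Total gain g = 0.337 + 0.0973 + 0.0607 + 0.0527 + 0.0721 = 0.6198.
Amplification A = 1/(1 − 0.6198) = 2.63.
ΔT = 2.25 × 2.63 = 5.9 K.

5.9 K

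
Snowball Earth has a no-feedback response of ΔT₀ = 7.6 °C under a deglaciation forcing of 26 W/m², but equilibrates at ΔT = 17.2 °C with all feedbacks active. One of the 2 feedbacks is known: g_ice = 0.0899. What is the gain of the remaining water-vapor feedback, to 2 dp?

0.47

Amplification A = ΔT/ΔT₀ = 17.2/7.6 = 2.263.
Total gain g = 1 − 1/A = 1 − 1/2.263 = 0.5581.
The known gain is 0.0899.
g_wv = 0.5581 − 0.0899 = 0.47.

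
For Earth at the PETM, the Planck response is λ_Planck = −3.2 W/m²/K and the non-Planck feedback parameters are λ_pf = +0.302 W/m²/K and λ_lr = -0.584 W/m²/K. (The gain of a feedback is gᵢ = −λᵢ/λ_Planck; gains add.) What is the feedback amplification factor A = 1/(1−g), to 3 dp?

0.919

Convert to gains: g_pf = 0.302/3.2 = 0.09437; g_lr = -0.584/3.2 = -0.1825.
Total gain g = -0.08813.
A = 1/(1 + 0.08813) = 0.919.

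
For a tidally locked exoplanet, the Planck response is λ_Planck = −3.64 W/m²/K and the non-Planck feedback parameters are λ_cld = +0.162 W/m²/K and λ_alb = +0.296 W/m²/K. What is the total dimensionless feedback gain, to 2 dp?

Convert to gains: g_cld = 0.162/3.64 = 0.04451; g_alb = 0.296/3.64 = 0.08132.
Total gain g = 0.12583.

0.13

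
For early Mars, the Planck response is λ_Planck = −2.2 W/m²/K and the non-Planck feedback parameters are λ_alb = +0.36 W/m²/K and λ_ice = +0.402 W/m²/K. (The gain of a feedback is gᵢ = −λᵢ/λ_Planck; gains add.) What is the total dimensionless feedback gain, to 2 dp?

0.35

Convert to gains: g_alb = 0.36/2.2 = 0.1636; g_ice = 0.402/2.2 = 0.1827.
Total gain g = 0.3463.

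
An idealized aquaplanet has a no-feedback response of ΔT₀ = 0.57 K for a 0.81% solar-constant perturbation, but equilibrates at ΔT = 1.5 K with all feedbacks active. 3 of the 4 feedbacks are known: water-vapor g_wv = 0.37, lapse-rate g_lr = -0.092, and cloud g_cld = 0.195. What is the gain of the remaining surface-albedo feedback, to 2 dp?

Amplification A = ΔT/ΔT₀ = 1.5/0.57 = 2.632.
Total gain g = 1 − 1/A = 1 − 1/2.632 = 0.6201.
Known gains sum to 0.37 − 0.092 + 0.195 = 0.473.
g_alb = 0.6201 − 0.473 = 0.15.

0.15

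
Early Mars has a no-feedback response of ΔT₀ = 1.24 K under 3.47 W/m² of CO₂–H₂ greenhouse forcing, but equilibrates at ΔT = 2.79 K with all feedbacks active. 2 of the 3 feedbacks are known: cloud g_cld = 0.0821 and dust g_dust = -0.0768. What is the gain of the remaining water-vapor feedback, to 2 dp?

Amplification A = ΔT/ΔT₀ = 2.79/1.24 = 2.25.
Total gain g = 1 − 1/A = 1 − 1/2.25 = 0.5556.
Known gains sum to 0.0821 − 0.0768 = 0.0053.
g_wv = 0.5556 − 0.0053 = 0.55.

0.55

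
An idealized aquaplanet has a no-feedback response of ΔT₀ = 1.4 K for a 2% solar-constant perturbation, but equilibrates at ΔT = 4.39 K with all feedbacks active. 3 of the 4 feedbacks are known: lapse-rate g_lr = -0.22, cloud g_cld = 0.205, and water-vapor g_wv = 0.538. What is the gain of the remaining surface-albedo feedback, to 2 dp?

Amplification A = ΔT/ΔT₀ = 4.39/1.4 = 3.136.
Total gain g = 1 − 1/A = 1 − 1/3.136 = 0.6811.
Known gains sum to -0.22 + 0.205 + 0.538 = 0.523.
g_alb = 0.6811 − 0.523 = 0.16.

0.16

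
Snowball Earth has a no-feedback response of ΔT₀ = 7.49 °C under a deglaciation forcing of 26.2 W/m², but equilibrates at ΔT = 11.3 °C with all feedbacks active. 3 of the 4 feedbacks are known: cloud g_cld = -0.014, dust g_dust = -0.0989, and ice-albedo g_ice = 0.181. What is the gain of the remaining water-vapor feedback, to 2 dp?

0.27

Amplification A = ΔT/ΔT₀ = 11.3/7.49 = 1.509.
Total gain g = 1 − 1/A = 1 − 1/1.509 = 0.3373.
Known gains sum to -0.014 − 0.0989 + 0.181 = 0.0681.
g_wv = 0.3373 − 0.0681 = 0.27.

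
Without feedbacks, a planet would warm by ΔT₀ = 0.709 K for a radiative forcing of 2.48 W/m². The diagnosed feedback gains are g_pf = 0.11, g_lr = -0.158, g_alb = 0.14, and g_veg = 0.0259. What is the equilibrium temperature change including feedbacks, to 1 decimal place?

0.8 K

Total gain g = 0.11 − 0.158 + 0.14 + 0.0259 = 0.1179.
Amplification A = 1/(1 − 0.1179) = 1.134.
ΔT = 0.709 × 1.134 = 0.8 K.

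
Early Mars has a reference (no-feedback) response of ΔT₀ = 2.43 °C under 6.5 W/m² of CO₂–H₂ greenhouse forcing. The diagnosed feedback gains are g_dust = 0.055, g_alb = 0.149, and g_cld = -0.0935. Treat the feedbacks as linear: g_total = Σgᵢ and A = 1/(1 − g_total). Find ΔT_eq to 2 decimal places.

2.73 °C

Total gain g = 0.055 + 0.149 − 0.0935 = 0.1105.
Amplification A = 1/(1 − 0.1105) = 1.124.
ΔT = 2.43 × 1.124 = 2.73 °C.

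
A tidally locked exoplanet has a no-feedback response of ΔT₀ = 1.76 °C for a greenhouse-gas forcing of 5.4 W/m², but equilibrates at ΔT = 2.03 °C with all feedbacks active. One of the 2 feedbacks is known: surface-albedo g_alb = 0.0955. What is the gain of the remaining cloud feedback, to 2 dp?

Amplification A = ΔT/ΔT₀ = 2.03/1.76 = 1.153.
Total gain g = 1 − 1/A = 1 − 1/1.153 = 0.1327.
The known gain is 0.0955.
g_cld = 0.1327 − 0.0955 = 0.04.

0.04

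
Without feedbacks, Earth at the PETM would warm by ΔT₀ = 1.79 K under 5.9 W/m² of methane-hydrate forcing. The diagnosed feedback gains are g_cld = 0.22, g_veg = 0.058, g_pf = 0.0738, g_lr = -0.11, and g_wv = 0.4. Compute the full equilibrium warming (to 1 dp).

5.0 K

Total gain g = 0.22 + 0.058 + 0.0738 − 0.11 + 0.4 = 0.6418.
Amplification A = 1/(1 − 0.6418) = 2.792.
ΔT = 1.79 × 2.792 = 5.0 K.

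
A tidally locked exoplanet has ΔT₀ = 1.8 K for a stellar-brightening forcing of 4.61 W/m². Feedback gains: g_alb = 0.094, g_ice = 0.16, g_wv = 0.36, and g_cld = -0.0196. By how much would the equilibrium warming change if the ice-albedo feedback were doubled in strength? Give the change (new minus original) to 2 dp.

2.89 K

Original: g = 0.5944, ΔT = 1.8/(1−0.5944) = 4.4379 K.
With doubled ice-albedo: g' = 0.7544, ΔT' = 1.8/(1−0.7544) = 7.3290 K.
Change = 7.3290 − 4.4379 = 2.89 K.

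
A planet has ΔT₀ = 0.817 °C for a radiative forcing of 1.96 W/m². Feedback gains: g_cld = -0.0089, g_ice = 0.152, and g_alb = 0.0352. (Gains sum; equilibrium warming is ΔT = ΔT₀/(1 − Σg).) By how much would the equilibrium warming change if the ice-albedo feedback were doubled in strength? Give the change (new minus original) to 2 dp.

0.23 °C

Original: g = 0.1783, ΔT = 0.817/(1−0.1783) = 0.9943 °C.
With doubled ice-albedo: g' = 0.3303, ΔT' = 0.817/(1−0.3303) = 1.2199 °C.
Change = 1.2199 − 0.9943 = 0.23 °C.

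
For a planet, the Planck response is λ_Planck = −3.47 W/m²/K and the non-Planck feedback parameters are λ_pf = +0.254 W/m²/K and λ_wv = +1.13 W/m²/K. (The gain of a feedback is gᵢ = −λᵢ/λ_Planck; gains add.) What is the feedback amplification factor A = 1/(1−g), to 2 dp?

Convert to gains: g_pf = 0.254/3.47 = 0.0732; g_wv = 1.13/3.47 = 0.3256.
Total gain g = 0.3988.
A = 1/(1 − 0.3988) = 1.66.

1.66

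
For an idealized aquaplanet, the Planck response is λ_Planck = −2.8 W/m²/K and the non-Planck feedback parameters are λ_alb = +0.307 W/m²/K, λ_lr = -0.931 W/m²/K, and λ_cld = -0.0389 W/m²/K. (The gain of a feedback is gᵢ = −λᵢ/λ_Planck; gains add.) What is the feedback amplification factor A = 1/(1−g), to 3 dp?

0.809

Convert to gains: g_alb = 0.307/2.8 = 0.1096; g_lr = -0.931/2.8 = -0.3325; g_cld = -0.0389/2.8 = -0.01389.
Total gain g = -0.23679.
A = 1/(1 + 0.23679) = 0.809.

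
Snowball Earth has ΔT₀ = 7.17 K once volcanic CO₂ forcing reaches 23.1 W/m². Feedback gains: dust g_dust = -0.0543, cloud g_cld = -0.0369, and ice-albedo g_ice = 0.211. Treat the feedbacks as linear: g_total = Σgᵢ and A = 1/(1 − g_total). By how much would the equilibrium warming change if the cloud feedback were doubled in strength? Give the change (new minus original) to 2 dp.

Original: g = 0.1198, ΔT = 7.17/(1−0.1198) = 8.1459 K.
With doubled cloud: g' = 0.0829, ΔT' = 7.17/(1−0.0829) = 7.8181 K.
Change = 7.8181 − 8.1459 = -0.33 K.

-0.33 K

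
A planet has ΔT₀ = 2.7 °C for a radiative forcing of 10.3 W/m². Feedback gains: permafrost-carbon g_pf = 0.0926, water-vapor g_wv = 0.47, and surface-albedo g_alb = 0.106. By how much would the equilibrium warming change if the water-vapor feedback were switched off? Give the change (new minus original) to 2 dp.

Original: g = 0.6686, ΔT = 2.7/(1−0.6686) = 8.1473 °C.
Without water-vapor: g' = 0.1986, ΔT' = 2.7/(1−0.1986) = 3.3691 °C.
Change = 3.3691 − 8.1473 = -4.78 °C.

-4.78 °C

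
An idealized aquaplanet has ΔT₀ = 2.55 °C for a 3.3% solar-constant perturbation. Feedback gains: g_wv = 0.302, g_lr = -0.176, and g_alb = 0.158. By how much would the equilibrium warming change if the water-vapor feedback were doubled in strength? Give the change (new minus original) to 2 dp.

Original: g = 0.284, ΔT = 2.55/(1−0.284) = 3.5615 °C.
With doubled water-vapor: g' = 0.586, ΔT' = 2.55/(1−0.586) = 6.1594 °C.
Change = 6.1594 − 3.5615 = 2.60 °C.

2.60 °C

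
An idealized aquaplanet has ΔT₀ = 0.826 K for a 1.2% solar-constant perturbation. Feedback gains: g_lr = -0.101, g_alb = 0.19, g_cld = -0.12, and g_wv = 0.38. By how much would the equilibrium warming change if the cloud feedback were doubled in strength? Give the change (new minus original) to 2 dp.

-0.20 K

Original: g = 0.349, ΔT = 0.826/(1−0.349) = 1.2688 K.
With doubled cloud: g' = 0.229, ΔT' = 0.826/(1−0.229) = 1.0713 K.
Change = 1.0713 − 1.2688 = -0.20 K.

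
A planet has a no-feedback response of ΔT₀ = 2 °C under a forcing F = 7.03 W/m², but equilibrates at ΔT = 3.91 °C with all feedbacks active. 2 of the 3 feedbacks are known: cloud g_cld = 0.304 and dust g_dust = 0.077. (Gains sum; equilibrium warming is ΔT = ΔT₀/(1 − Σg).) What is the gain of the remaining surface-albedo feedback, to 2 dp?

Amplification A = ΔT/ΔT₀ = 3.91/2 = 1.955.
Total gain g = 1 − 1/A = 1 − 1/1.955 = 0.4885.
Known gains sum to 0.304 + 0.077 = 0.381.
g_alb = 0.4885 − 0.381 = 0.11.

0.11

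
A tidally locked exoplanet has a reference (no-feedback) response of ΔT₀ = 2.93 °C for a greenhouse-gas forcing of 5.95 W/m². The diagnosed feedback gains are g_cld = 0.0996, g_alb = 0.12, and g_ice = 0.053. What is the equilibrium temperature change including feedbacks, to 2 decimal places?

Total gain g = 0.0996 + 0.12 + 0.053 = 0.2726.
Amplification A = 1/(1 − 0.2726) = 1.375.
ΔT = 2.93 × 1.375 = 4.03 °C.

4.03 °C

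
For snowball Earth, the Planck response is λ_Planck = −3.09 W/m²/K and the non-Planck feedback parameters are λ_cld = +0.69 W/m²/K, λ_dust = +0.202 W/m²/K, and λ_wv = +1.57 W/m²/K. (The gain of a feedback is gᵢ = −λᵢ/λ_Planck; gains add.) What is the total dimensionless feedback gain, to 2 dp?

Convert to gains: g_cld = 0.69/3.09 = 0.2233; g_dust = 0.202/3.09 = 0.06537; g_wv = 1.57/3.09 = 0.5081.
Total gain g = 0.79677.

0.80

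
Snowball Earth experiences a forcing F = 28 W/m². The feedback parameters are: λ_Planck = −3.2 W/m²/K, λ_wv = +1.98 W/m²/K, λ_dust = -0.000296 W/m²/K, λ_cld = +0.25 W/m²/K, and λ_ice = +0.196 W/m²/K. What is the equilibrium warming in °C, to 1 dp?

36.2 °C

Net feedback parameter λ = (−3.2) + (+1.98) + (-0.000296) + (+0.25) + (+0.196) = -0.774296 W/m²/K.
ΔT = −F/λ = −28/(-0.774296) = 36.2 °C.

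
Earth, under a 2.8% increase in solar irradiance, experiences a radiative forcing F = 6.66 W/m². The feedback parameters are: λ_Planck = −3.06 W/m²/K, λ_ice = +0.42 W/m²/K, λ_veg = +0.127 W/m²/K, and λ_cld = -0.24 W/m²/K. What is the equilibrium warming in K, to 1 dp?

2.4 K

Net feedback parameter λ = (−3.06) + (+0.42) + (+0.127) + (-0.24) = -2.753 W/m²/K.
ΔT = −F/λ = −6.66/(-2.753) = 2.4 K.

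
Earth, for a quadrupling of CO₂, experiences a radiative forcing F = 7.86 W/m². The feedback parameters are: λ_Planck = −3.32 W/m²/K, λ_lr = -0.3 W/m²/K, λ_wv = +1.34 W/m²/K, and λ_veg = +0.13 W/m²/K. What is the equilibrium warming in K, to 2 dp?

3.66 K

Net feedback parameter λ = (−3.32) + (-0.3) + (+1.34) + (+0.13) = -2.15 W/m²/K.
ΔT = −F/λ = −7.86/(-2.15) = 3.66 K.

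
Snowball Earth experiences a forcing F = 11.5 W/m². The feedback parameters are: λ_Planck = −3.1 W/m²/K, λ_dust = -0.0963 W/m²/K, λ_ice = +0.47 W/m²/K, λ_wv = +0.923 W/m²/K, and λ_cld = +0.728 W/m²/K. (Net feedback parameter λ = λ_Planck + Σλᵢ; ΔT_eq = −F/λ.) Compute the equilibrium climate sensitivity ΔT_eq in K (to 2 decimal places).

Net feedback parameter λ = (−3.1) + (-0.0963) + (+0.47) + (+0.923) + (+0.728) = -1.0753 W/m²/K.
ΔT = −F/λ = −11.5/(-1.0753) = 10.69 K.

10.69 K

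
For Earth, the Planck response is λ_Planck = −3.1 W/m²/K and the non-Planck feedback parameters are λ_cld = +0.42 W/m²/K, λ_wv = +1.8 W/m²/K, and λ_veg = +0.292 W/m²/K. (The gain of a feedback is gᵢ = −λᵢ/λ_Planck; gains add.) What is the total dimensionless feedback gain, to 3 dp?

Convert to gains: g_cld = 0.42/3.1 = 0.1355; g_wv = 1.8/3.1 = 0.5806; g_veg = 0.292/3.1 = 0.09419.
Total gain g = 0.81029.

0.810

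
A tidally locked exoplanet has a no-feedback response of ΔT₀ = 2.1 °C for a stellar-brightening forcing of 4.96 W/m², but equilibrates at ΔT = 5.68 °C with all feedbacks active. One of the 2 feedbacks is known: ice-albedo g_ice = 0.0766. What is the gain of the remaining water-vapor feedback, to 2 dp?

Amplification A = ΔT/ΔT₀ = 5.68/2.1 = 2.705.
Total gain g = 1 − 1/A = 1 − 1/2.705 = 0.6303.
The known gain is 0.0766.
g_wv = 0.6303 − 0.0766 = 0.55.

0.55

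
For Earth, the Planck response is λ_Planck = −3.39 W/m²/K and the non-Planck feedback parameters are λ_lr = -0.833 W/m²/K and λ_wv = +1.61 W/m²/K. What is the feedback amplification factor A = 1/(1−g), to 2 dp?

1.30

Convert to gains: g_lr = -0.833/3.39 = -0.2457; g_wv = 1.61/3.39 = 0.4749.
Total gain g = 0.2292.
A = 1/(1 − 0.2292) = 1.30.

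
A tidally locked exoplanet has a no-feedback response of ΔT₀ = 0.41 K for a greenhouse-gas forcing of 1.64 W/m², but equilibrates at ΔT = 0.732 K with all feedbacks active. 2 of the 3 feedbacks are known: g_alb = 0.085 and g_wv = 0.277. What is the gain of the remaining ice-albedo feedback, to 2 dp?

0.08

Amplification A = ΔT/ΔT₀ = 0.732/0.41 = 1.785.
Total gain g = 1 − 1/A = 1 − 1/1.785 = 0.4398.
Known gains sum to 0.085 + 0.277 = 0.362.
g_ice = 0.4398 − 0.362 = 0.08.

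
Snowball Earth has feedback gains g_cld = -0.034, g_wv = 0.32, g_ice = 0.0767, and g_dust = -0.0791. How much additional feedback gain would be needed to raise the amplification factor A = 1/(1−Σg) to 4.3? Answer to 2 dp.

0.48

Current total gain = 0.2836.
Target gain for A = 4.3: g* = 1 − 1/4.3 = 0.7674.
Additional gain needed = 0.7674 − 0.2836 = 0.48.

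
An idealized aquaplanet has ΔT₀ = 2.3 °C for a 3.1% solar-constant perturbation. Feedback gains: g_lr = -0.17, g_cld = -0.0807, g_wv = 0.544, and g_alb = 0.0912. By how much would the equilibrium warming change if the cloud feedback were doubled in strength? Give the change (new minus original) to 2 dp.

-0.43 °C

Original: g = 0.3845, ΔT = 2.3/(1−0.3845) = 3.7368 °C.
With doubled cloud: g' = 0.3038, ΔT' = 2.3/(1−0.3038) = 3.3036 °C.
Change = 3.3036 − 3.7368 = -0.43 °C.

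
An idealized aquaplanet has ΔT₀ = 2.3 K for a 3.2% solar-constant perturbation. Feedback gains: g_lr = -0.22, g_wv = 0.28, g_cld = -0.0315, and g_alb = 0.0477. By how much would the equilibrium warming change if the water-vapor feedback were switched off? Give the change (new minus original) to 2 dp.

Original: g = 0.0762, ΔT = 2.3/(1−0.0762) = 2.4897 K.
Without water-vapor: g' = -0.2038, ΔT' = 2.3/(1+0.2038) = 1.9106 K.
Change = 1.9106 − 2.4897 = -0.58 K.

-0.58 K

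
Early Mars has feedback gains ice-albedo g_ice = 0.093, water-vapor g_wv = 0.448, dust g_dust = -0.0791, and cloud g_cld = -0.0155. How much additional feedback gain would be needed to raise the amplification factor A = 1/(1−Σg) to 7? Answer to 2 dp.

0.41

Current total gain = 0.4464.
Target gain for A = 7: g* = 1 − 1/7 = 0.8571.
Additional gain needed = 0.8571 − 0.4464 = 0.41.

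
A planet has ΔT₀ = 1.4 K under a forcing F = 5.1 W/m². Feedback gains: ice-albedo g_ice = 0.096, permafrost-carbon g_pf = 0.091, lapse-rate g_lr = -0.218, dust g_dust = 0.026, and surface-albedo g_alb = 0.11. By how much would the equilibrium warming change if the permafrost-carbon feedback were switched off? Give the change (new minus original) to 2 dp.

-0.14 K

Original: g = 0.105, ΔT = 1.4/(1−0.105) = 1.5642 K.
Without permafrost-carbon: g' = 0.014, ΔT' = 1.4/(1−0.014) = 1.4199 K.
Change = 1.4199 − 1.5642 = -0.14 K.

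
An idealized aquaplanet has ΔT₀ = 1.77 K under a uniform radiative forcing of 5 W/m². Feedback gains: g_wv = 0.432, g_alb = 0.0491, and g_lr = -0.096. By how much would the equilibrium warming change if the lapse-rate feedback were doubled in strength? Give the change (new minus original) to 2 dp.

-0.39 K

Original: g = 0.3851, ΔT = 1.77/(1−0.3851) = 2.8785 K.
With doubled lapse-rate: g' = 0.2891, ΔT' = 1.77/(1−0.2891) = 2.4898 K.
Change = 2.4898 − 2.8785 = -0.39 K.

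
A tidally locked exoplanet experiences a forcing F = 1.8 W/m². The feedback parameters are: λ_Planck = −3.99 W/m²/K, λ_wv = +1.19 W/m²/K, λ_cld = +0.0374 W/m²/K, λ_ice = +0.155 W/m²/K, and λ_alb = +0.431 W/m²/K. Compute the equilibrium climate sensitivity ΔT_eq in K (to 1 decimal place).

0.8 K

Net feedback parameter λ = (−3.99) + (+1.19) + (+0.0374) + (+0.155) + (+0.431) = -2.1766 W/m²/K.
ΔT = −F/λ = −1.8/(-2.1766) = 0.8 K.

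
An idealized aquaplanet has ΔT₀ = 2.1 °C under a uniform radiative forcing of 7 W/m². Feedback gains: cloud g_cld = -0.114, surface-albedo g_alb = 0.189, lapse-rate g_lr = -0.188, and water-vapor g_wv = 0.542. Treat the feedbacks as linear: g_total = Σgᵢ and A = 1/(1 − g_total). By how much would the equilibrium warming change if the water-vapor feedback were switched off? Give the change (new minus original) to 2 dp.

-1.79 °C

Original: g = 0.429, ΔT = 2.1/(1−0.429) = 3.6778 °C.
Without water-vapor: g' = -0.113, ΔT' = 2.1/(1+0.113) = 1.8868 °C.
Change = 1.8868 − 3.6778 = -1.79 °C.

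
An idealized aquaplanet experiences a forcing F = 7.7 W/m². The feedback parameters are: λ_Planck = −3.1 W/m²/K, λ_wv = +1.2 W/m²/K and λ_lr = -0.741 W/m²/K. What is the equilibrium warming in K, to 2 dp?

Net feedback parameter λ = (−3.1) + (+1.2) + (-0.741) = -2.641 W/m²/K.
ΔT = −F/λ = −7.7/(-2.641) = 2.92 K.

2.92 K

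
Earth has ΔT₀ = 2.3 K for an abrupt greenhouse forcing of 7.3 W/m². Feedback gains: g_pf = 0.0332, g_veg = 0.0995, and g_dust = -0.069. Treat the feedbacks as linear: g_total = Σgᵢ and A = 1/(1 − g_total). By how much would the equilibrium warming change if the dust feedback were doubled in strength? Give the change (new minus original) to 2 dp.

Original: g = 0.0637, ΔT = 2.3/(1−0.0637) = 2.4565 K.
With doubled dust: g' = -0.0053, ΔT' = 2.3/(1+0.0053) = 2.2879 K.
Change = 2.2879 − 2.4565 = -0.17 K.

-0.17 K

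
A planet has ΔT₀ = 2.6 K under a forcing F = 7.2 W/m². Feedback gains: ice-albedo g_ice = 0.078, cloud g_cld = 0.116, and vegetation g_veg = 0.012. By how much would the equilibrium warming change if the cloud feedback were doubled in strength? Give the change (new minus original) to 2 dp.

Original: g = 0.206, ΔT = 2.6/(1−0.206) = 3.2746 K.
With doubled cloud: g' = 0.322, ΔT' = 2.6/(1−0.322) = 3.8348 K.
Change = 3.8348 − 3.2746 = 0.56 K.

0.56 K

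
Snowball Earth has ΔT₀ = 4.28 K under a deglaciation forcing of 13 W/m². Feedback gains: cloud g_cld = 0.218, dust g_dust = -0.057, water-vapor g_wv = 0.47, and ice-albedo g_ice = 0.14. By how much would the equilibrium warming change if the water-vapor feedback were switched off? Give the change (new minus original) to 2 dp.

-12.57 K

Original: g = 0.771, ΔT = 4.28/(1−0.771) = 18.6900 K.
Without water-vapor: g' = 0.301, ΔT' = 4.28/(1−0.301) = 6.1230 K.
Change = 6.1230 − 18.6900 = -12.57 K.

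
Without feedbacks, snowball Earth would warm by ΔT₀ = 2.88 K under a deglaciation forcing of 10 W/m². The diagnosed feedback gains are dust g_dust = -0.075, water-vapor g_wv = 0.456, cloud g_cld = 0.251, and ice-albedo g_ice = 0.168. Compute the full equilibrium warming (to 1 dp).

14.4 K

Total gain g = -0.075 + 0.456 + 0.251 + 0.168 = 0.8.
Amplification A = 1/(1 − 0.8) = 5.
ΔT = 2.88 × 5 = 14.4 K.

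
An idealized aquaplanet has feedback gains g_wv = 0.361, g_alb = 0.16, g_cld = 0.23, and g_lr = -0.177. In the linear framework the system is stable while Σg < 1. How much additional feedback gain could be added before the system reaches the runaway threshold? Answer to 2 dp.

0.43

Current total gain = 0.361 + 0.16 + 0.23 − 0.177 = 0.574.
Margin to runaway = 1 − 0.574 = 0.43.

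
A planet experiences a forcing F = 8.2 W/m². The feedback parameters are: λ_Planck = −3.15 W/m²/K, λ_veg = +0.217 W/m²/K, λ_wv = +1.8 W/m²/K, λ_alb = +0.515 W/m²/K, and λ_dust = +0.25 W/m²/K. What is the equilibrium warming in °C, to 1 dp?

Net feedback parameter λ = (−3.15) + (+0.217) + (+1.8) + (+0.515) + (+0.25) = -0.368 W/m²/K.
ΔT = −F/λ = −8.2/(-0.368) = 22.3 °C.

22.3 °C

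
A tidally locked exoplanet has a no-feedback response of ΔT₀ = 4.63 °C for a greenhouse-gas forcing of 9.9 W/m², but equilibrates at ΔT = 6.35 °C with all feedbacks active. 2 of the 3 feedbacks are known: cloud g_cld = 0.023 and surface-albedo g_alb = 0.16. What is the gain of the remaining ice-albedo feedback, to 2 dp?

0.09

Amplification A = ΔT/ΔT₀ = 6.35/4.63 = 1.371.
Total gain g = 1 − 1/A = 1 − 1/1.371 = 0.2706.
Known gains sum to 0.023 + 0.16 = 0.183.
g_ice = 0.2706 − 0.183 = 0.09.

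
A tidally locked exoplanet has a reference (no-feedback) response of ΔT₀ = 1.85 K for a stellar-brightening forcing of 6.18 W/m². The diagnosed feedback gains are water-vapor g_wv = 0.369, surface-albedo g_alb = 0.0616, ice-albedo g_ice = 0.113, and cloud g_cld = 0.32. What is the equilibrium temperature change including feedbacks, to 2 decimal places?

Total gain g = 0.369 + 0.0616 + 0.113 + 0.32 = 0.8636.
Amplification A = 1/(1 − 0.8636) = 7.331.
ΔT = 1.85 × 7.331 = 13.56 K.

13.56 K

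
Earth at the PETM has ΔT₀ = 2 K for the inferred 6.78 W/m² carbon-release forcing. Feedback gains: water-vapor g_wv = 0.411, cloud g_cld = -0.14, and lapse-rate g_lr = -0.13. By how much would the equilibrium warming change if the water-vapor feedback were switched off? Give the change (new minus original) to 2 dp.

Original: g = 0.141, ΔT = 2/(1−0.141) = 2.3283 K.
Without water-vapor: g' = -0.27, ΔT' = 2/(1+0.27) = 1.5748 K.
Change = 1.5748 − 2.3283 = -0.75 K.

-0.75 K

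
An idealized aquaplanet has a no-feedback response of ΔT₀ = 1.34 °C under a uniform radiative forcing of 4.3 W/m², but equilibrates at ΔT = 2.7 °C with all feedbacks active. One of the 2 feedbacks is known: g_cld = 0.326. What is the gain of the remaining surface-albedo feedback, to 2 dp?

Amplification A = ΔT/ΔT₀ = 2.7/1.34 = 2.015.
Total gain g = 1 − 1/A = 1 − 1/2.015 = 0.5037.
The known gain is 0.326.
g_alb = 0.5037 − 0.326 = 0.18.

0.18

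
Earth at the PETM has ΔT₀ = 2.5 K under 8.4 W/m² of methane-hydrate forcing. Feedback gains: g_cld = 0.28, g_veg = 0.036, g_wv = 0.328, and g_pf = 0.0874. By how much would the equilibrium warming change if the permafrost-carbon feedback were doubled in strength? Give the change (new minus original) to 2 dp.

4.49 K

Original: g = 0.7314, ΔT = 2.5/(1−0.7314) = 9.3075 K.
With doubled permafrost-carbon: g' = 0.8188, ΔT' = 2.5/(1−0.8188) = 13.7969 K.
Change = 13.7969 − 9.3075 = 4.49 K.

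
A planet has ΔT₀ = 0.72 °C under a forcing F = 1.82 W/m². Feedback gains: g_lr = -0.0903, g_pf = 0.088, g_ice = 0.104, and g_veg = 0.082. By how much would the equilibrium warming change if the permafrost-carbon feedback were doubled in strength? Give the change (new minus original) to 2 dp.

Original: g = 0.1837, ΔT = 0.72/(1−0.1837) = 0.8820 °C.
With doubled permafrost-carbon: g' = 0.2717, ΔT' = 0.72/(1−0.2717) = 0.9886 °C.
Change = 0.9886 − 0.8820 = 0.11 °C.

0.11 °C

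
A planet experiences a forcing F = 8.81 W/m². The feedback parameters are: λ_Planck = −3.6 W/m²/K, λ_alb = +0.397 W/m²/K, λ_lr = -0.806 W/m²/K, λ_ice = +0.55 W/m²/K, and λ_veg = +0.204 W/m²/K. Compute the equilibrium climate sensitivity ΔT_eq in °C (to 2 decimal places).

Net feedback parameter λ = (−3.6) + (+0.397) + (-0.806) + (+0.55) + (+0.204) = -3.255 W/m²/K.
ΔT = −F/λ = −8.81/(-3.255) = 2.71 °C.

2.71 °C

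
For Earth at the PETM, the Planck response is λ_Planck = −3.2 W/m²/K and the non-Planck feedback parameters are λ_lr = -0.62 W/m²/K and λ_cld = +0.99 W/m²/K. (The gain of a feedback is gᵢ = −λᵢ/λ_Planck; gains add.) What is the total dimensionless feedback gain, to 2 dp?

Convert to gains: g_lr = -0.62/3.2 = -0.1937; g_cld = 0.99/3.2 = 0.3094.
Total gain g = 0.1157.

0.12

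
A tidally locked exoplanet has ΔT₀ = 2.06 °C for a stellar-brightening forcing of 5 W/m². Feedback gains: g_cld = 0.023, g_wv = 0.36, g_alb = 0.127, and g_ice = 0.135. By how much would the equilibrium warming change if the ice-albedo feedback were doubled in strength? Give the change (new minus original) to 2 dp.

Original: g = 0.645, ΔT = 2.06/(1−0.645) = 5.8028 °C.
With doubled ice-albedo: g' = 0.78, ΔT' = 2.06/(1−0.78) = 9.3636 °C.
Change = 9.3636 − 5.8028 = 3.56 °C.

3.56 °C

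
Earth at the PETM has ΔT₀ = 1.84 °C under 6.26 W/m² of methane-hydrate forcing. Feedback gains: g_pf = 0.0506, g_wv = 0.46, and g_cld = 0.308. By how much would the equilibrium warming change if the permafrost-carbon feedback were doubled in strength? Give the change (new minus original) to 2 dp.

3.92 °C

Original: g = 0.8186, ΔT = 1.84/(1−0.8186) = 10.1433 °C.
With doubled permafrost-carbon: g' = 0.8692, ΔT' = 1.84/(1−0.8692) = 14.0673 °C.
Change = 14.0673 − 10.1433 = 3.92 °C.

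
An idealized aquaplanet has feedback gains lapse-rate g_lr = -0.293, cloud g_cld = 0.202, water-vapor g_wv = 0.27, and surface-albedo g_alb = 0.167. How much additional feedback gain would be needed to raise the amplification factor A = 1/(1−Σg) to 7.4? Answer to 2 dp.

0.52

Current total gain = 0.346.
Target gain for A = 7.4: g* = 1 − 1/7.4 = 0.8649.
Additional gain needed = 0.8649 − 0.346 = 0.52.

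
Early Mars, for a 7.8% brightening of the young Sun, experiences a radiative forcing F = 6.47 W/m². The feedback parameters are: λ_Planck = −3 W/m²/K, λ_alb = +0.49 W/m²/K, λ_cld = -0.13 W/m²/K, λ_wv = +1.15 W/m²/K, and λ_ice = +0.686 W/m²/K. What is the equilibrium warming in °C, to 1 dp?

8.0 °C

Net feedback parameter λ = (−3) + (+0.49) + (-0.13) + (+1.15) + (+0.686) = -0.804 W/m²/K.
ΔT = −F/λ = −6.47/(-0.804) = 8.0 °C.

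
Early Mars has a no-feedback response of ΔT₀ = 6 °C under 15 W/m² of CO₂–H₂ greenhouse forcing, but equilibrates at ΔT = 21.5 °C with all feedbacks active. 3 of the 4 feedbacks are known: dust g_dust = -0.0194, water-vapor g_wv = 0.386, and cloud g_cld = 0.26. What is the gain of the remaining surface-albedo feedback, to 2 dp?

Amplification A = ΔT/ΔT₀ = 21.5/6 = 3.583.
Total gain g = 1 − 1/A = 1 − 1/3.583 = 0.7209.
Known gains sum to -0.0194 + 0.386 + 0.26 = 0.6266.
g_alb = 0.7209 − 0.6266 = 0.09.

0.09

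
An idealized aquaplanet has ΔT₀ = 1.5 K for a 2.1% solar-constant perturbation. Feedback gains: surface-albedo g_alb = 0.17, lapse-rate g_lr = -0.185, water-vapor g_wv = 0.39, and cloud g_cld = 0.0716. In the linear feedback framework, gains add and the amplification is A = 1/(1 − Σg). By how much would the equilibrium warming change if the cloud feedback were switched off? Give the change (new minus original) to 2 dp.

Original: g = 0.4466, ΔT = 1.5/(1−0.4466) = 2.7105 K.
Without cloud: g' = 0.375, ΔT' = 1.5/(1−0.375) = 2.4000 K.
Change = 2.4000 − 2.7105 = -0.31 K.

-0.31 K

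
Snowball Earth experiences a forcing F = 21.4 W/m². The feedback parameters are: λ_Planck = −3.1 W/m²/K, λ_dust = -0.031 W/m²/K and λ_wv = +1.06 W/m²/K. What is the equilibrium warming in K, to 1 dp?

10.3 K

Net feedback parameter λ = (−3.1) + (-0.031) + (+1.06) = -2.071 W/m²/K.
ΔT = −F/λ = −21.4/(-2.071) = 10.3 K.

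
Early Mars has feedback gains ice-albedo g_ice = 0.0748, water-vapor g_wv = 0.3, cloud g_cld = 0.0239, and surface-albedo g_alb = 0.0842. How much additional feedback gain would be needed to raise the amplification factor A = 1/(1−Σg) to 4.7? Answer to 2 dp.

Current total gain = 0.4829.
Target gain for A = 4.7: g* = 1 − 1/4.7 = 0.7872.
Additional gain needed = 0.7872 − 0.4829 = 0.30.

0.30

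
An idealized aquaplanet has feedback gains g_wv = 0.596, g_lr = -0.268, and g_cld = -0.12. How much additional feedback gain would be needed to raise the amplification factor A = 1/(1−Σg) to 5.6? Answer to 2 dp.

Current total gain = 0.208.
Target gain for A = 5.6: g* = 1 − 1/5.6 = 0.8214.
Additional gain needed = 0.8214 − 0.208 = 0.61.

0.61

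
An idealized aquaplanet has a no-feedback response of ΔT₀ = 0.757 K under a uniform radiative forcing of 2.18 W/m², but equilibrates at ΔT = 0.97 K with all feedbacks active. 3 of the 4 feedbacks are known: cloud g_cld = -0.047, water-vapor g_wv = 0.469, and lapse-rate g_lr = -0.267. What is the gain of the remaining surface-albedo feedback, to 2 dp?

Amplification A = ΔT/ΔT₀ = 0.97/0.757 = 1.281.
Total gain g = 1 − 1/A = 1 − 1/1.281 = 0.2194.
Known gains sum to -0.047 + 0.469 − 0.267 = 0.155.
g_alb = 0.2194 − 0.155 = 0.06.

0.06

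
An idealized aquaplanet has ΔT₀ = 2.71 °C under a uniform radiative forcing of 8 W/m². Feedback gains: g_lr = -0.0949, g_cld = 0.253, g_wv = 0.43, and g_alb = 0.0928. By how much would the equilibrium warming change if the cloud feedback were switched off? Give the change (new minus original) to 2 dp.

-3.76 °C

Original: g = 0.6809, ΔT = 2.71/(1−0.6809) = 8.4926 °C.
Without cloud: g' = 0.4279, ΔT' = 2.71/(1−0.4279) = 4.7369 °C.
Change = 4.7369 − 8.4926 = -3.76 °C.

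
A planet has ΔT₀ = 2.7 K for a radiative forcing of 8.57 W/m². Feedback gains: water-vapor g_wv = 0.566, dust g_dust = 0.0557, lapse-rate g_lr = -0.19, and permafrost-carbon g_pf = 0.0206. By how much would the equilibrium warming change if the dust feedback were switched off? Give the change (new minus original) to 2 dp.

Original: g = 0.4523, ΔT = 2.7/(1−0.4523) = 4.9297 K.
Without dust: g' = 0.3966, ΔT' = 2.7/(1−0.3966) = 4.4746 K.
Change = 4.4746 − 4.9297 = -0.46 K.

-0.46 K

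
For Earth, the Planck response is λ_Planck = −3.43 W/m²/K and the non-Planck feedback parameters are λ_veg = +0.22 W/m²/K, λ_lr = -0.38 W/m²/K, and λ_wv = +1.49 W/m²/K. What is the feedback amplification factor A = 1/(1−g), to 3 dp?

1.633

Convert to gains: g_veg = 0.22/3.43 = 0.06414; g_lr = -0.38/3.43 = -0.1108; g_wv = 1.49/3.43 = 0.4344.
Total gain g = 0.38774.
A = 1/(1 − 0.38774) = 1.633.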